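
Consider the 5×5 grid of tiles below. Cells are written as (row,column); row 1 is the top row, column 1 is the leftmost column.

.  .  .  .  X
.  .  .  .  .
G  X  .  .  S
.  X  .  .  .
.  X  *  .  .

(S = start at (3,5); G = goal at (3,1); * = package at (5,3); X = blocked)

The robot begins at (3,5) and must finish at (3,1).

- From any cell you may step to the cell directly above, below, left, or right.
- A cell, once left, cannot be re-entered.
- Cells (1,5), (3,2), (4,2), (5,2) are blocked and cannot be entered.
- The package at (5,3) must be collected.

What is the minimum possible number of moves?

Any route passes through (5,3) somewhere between (3,5) and (3,1). Summing Manhattan distances along the two legs ((3,5) → (5,3) → (3,1)) gives a lower bound of 4 + 4 = 8 moves.
That bound ignores the blocked cells. Measuring each leg by the fewest moves that actually steer around them ((3,5)→(5,3): 4; (5,3)→(3,1): 6) raises the lower bound to 10.
A route of 10 moves exists: (3,5) → (4,5) → (5,5) → (5,4) → (5,3) → (4,3) → (3,3) → (2,3) → (2,2) → (2,1) → (3,1).
Since 10 matches that lower bound, it is optimal.

10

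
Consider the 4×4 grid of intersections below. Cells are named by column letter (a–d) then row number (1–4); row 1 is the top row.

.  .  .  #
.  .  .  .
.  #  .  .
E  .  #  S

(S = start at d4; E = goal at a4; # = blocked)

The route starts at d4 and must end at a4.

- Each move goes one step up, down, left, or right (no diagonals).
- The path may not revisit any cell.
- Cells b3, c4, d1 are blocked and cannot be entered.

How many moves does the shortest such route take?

The Manhattan distance from d4 to a4 is |4−4| + |4−1| = 3, so at least 3 moves are needed.
That bound ignores the blocked cells. Measuring each leg by the fewest moves that actually steer around them (d4→a4: 7) raises the lower bound to 7.
A route of 7 moves exists: d4 → d3 → d2 → c2 → b2 → a2 → a3 → a4.
Since 7 matches that lower bound, it is optimal.

7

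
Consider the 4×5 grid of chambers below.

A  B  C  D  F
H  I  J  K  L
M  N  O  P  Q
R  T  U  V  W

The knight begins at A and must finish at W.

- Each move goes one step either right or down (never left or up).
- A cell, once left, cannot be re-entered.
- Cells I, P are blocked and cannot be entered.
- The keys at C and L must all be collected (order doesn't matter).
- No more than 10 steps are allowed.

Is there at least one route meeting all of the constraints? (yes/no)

One route that works: A → B → C → J → K → L → Q → W.

yes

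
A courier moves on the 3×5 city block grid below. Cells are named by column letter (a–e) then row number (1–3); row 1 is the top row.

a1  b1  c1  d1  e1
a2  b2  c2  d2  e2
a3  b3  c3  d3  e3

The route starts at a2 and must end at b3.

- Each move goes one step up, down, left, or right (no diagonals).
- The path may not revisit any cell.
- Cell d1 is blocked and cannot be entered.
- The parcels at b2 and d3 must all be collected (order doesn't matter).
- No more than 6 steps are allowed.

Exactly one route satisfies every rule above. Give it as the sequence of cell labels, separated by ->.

Any route must reach b2 and d3 and still end at b3 within 6 moves, so the order of the required stops is forced.
Route from a2: 3× right (reaching d2), down to d3, 2× left (reaching b3) — 6 moves in all.
Check: all required cells visited; 6 ≤ 6 moves.

a2 -> b2 -> c2 -> d2 -> d3 -> c3 -> b3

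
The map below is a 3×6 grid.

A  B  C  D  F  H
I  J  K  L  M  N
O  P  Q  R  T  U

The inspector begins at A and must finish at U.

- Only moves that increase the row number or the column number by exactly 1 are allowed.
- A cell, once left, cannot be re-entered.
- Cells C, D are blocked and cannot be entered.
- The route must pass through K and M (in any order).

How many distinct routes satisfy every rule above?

4

A right/down-only route from A to U makes exactly 2 down-moves and 5 right-moves in some order.
With no other constraints that would be C(7,2) = 21 routes.
A monotone route can only reach the required cells in the order K, M, so split there and multiply the segment counts (each segment already excludes blocked cells): A→K: 2; K→M: 1; M→U: 2; product = 4.
That gives 4 routes.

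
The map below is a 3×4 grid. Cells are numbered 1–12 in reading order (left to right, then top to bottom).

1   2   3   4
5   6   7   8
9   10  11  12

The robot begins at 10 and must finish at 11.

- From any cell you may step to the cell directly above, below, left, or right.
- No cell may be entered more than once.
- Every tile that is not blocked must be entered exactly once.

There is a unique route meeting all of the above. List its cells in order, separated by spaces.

Need to visit all 12 open cells exactly once, starting at 10 and ending at 11.
Cell 12 has only two open neighbours (8 and 11), so the path must pass straight through it: one of those is the cell it's entered from and the other is where it exits.
Route from 10: left 1 to 9, up 2 to 1, right 1 to 2, down 1 to 6, right 1 to 7, up 1 to 3, right 1 to 4, down 2 to 12, left 1 to 11 — 11 moves in all.
Check: all 12 open cells covered.

10 9 5 1 2 6 7 3 4 8 12 11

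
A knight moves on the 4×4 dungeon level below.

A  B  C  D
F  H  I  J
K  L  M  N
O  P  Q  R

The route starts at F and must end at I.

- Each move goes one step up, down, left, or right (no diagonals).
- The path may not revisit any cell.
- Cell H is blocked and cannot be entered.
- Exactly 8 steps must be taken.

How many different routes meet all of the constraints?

Need simple routes of exactly 8 moves from F to I (Manhattan distance 2, so 3 moves are spent on a detour and 3 undoing it).
Branch systematically from the start, pruning whenever the remaining move budget drops below the Manhattan distance to I or differs from it in parity. Grouping the completions by first move — via A: 1; via K: 9 — and summing: 1 + 9 = 10.
That gives 10 routes.

10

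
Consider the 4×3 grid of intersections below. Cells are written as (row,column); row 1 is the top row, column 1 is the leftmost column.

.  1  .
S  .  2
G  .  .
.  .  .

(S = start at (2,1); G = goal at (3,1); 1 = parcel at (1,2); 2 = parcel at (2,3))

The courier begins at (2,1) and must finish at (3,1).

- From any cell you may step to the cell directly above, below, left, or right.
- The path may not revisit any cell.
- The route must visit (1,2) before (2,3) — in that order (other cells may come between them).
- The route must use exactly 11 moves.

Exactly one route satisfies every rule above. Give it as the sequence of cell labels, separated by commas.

(2,1), (1,1), (1,2), (1,3), (2,3), (2,2), (3,2), (3,3), (4,3), (4,2), (4,1), (3,1)

The waypoints must appear in the order (1,2), (2,3), with no cell reused.
Route from (2,1): up to (1,1), 2× right (reaching (1,3)), down to (2,3), left to (2,2), down to (3,2), right to (3,3), down to (4,3), 2× left (reaching (4,1)), up to (3,1) — 11 moves in all.
Check: order respected (1 at step 2, 2 at step 4); 11 moves as required.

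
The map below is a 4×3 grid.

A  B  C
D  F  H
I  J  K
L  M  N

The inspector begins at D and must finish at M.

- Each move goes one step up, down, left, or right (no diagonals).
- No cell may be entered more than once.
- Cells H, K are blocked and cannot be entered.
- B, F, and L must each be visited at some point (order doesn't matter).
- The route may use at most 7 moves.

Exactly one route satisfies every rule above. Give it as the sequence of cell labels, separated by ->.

The budget equals the shortest possible length, so every move has to be on a shortest route through the required cells.
Route from D: up 1 to A, right 1 to B, down 2 to J, left 1 to I, down 1 to L, right 1 to M — 7 moves in all.
Check: all required cells visited; 7 ≤ 7 moves.

D -> A -> B -> F -> J -> I -> L -> M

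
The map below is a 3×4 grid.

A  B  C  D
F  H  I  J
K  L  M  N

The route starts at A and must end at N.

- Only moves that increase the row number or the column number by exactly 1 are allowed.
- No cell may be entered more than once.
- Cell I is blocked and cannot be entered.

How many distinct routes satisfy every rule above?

A right/down-only route from A to N makes exactly 2 down-moves and 3 right-moves in some order.
With no other constraints that would be C(5,2) = 10 routes.
Subtract routes through each blocked cell (inclusion–exclusion for overlaps): − through I: 6 → 4.
That gives 4 routes.

4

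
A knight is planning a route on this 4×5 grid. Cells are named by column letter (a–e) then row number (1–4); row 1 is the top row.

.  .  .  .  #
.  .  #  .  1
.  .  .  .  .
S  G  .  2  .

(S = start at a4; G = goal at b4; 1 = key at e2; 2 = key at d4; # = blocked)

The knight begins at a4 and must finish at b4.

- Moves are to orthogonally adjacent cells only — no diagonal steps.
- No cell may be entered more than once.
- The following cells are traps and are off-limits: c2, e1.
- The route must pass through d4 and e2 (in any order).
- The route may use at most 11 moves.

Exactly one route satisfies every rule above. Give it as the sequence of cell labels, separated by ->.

Any route must reach d4 and e2 and still end at b4 within 11 moves, so the order of the required stops is forced.
Route from a4: up to a3, 3× right (reaching d3), up to d2, right to e2, 2× down (reaching e4), 3× left (reaching b4) — 11 moves in all.
Check: all required cells visited; 11 ≤ 11 moves.

a4 -> a3 -> b3 -> c3 -> d3 -> d2 -> e2 -> e3 -> e4 -> d4 -> c4 -> b4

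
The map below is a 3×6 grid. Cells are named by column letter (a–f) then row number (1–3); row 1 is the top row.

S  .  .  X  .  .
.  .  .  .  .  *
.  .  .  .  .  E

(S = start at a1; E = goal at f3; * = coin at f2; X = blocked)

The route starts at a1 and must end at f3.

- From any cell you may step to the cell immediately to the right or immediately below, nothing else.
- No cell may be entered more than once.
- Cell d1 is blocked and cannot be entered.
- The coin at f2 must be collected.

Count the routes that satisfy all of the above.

A right/down-only route from a1 to f3 makes exactly 2 down-moves and 5 right-moves in some order.
With no other constraints that would be C(7,2) = 21 routes.
Split at f2 and multiply the segment counts (each segment already excludes blocked cells): a1→f2: 3; f2→f3: 1; product = 3.
That gives 3 routes.

3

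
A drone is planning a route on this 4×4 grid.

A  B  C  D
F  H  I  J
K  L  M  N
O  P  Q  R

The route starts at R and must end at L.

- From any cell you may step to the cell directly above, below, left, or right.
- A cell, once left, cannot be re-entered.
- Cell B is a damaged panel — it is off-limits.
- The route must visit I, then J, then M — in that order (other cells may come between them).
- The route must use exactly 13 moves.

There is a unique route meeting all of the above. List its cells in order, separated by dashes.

R - Q - P - O - K - F - H - I - C - D - J - N - M - L

The waypoints must appear in the order I, J, M, with no cell reused.
Route from R: left 3 to O, up 2 to F, right 2 to I, up 1 to C, right 1 to D, down 2 to N, left 2 to L — 13 moves in all.
Check: order respected (I at step 7, J at step 10, M at step 12); 13 moves as required.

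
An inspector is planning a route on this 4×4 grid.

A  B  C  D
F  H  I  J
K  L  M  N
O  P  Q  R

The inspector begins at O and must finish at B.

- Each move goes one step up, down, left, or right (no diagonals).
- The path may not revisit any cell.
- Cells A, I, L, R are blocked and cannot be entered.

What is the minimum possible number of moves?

4

The Manhattan distance from O to B is |4−1| + |1−2| = 4, so at least 4 moves are needed.
A route of 4 moves achieves this: O → K → F → H → B.
Since 4 matches the lower bound, it is optimal.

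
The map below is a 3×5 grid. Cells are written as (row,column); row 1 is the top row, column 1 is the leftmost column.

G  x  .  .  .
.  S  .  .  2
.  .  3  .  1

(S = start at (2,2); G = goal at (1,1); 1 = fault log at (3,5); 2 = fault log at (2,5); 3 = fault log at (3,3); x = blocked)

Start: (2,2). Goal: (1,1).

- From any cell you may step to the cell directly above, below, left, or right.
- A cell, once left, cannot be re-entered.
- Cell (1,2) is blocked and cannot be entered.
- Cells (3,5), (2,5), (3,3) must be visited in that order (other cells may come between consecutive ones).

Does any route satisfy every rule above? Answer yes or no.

Ignoring the required order, 4 revisit-free routes from (2,2) to (1,1) pass through all of (3,5), (2,5), and (3,3); the waypoint orders that occur are (2,5) → (3,5) → (3,3) (4) — never (3,5) → (2,5) → (3,3).

no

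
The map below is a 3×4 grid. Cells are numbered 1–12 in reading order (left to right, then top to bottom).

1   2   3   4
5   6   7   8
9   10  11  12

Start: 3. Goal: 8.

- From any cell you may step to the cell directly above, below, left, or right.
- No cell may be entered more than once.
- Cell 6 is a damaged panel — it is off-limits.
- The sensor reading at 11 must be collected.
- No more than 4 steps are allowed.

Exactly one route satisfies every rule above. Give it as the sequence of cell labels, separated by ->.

The 4-move cap with required stops at 11 leaves no slack for detours.
Route from 3: 2× down (reaching 11), right to 12, up to 8 — 4 moves in all.
Check: all required cells visited; 4 ≤ 4 moves.

3 -> 7 -> 11 -> 12 -> 8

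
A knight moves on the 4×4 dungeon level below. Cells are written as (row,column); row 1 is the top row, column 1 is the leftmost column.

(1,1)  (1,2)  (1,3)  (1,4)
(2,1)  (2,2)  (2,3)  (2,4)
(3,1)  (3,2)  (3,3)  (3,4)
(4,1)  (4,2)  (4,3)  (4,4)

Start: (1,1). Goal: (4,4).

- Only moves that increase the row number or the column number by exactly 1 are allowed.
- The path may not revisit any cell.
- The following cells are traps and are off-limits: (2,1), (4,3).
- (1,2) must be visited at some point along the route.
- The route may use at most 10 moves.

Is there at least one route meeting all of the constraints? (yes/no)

One route that works: (1,1) → (1,2) → (2,2) → (3,2) → (3,3) → (3,4) → (4,4).

yes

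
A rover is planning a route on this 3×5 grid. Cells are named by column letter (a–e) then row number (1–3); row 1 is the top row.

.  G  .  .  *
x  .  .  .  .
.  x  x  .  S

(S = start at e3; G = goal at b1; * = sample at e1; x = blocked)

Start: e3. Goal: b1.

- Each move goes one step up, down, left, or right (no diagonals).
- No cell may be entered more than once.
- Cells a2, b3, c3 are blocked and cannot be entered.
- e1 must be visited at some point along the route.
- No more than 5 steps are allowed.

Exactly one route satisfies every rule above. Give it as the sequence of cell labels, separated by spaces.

e3 e2 e1 d1 c1 b1

The 5-move cap with required stops at e1 leaves no slack for detours.
Route from e3: 2× up (reaching e1), 3× left (reaching b1) — 5 moves in all.
Check: all required cells visited; 5 ≤ 5 moves.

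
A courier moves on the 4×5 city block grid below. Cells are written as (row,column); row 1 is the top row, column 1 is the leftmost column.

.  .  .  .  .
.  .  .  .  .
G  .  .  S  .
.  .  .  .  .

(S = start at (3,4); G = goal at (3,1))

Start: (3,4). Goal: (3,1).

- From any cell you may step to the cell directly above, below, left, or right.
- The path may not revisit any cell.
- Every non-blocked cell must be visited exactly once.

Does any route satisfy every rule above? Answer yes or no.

One route that works: (3,4) → (2,4) → (1,4) → (1,5) → (2,5) → (3,5) → (4,5) → (4,4) → (4,3) → (3,3) → (2,3) → (1,3) → (1,2) → (1,1) → (2,1) → (2,2) → (3,2) → (4,2) → (4,1) → (3,1).

yes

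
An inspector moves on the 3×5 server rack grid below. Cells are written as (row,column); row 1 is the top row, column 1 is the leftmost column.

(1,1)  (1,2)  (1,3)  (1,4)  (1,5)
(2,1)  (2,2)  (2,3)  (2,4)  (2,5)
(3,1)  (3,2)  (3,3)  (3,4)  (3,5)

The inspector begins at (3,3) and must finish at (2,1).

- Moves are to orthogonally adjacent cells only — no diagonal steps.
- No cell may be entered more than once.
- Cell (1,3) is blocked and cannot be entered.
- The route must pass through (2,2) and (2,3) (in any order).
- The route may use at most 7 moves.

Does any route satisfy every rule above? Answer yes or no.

One route that works: (3,3) → (2,3) → (2,2) → (2,1).

yes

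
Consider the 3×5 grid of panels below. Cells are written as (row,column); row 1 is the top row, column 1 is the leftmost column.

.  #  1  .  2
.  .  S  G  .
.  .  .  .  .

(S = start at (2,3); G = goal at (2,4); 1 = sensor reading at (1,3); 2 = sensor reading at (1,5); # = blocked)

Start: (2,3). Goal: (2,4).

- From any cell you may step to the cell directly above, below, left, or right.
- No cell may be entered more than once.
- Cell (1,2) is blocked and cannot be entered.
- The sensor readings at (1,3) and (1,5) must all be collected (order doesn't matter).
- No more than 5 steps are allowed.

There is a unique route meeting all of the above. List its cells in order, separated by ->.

(2,3) -> (1,3) -> (1,4) -> (1,5) -> (2,5) -> (2,4)

Any route must reach (1,3) and (1,5) and still end at (2,4) within 5 moves, so the order of the required stops is forced.
Route from (2,3): up 1 to (1,3), right 2 to (1,5), down 1 to (2,5), left 1 to (2,4) — 5 moves in all.
Check: all required cells visited; 5 ≤ 5 moves.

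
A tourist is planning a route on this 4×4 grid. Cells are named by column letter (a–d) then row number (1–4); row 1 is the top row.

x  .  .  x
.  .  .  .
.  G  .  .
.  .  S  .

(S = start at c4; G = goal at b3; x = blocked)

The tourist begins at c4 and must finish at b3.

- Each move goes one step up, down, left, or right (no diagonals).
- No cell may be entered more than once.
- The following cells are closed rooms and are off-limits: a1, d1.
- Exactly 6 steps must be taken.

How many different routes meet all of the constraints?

7

Need simple routes of exactly 6 moves from c4 to b3 (Manhattan distance 2, so 2 moves are spent on a detour and 2 undoing it).
Enumerating: c4 c3 c2 c1 b1 b2 b3 | c4 c3 c2 b2 a2 a3 b3 | c4 c3 d3 d2 c2 b2 b3 | c4 b4 a4 a3 a2 b2 b3 | c4 d4 d3 d2 c2 c3 b3 | c4 d4 d3 d2 c2 b2 b3 | c4 d4 d3 c3 c2 b2 b3.
That gives 7 routes.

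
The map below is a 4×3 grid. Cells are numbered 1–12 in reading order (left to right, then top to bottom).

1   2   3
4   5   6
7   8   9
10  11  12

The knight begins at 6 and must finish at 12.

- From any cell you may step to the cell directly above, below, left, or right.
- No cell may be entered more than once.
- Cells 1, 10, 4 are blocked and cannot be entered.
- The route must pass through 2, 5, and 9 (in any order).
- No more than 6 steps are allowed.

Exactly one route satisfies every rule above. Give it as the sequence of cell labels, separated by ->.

The budget equals the shortest possible length, so every move has to be on a shortest route through the required cells.
Route from 6: up 1 to 3, left 1 to 2, down 2 to 8, right 1 to 9, down 1 to 12 — 6 moves in all.
Check: all required cells visited; 6 ≤ 6 moves.

6 -> 3 -> 2 -> 5 -> 8 -> 9 -> 12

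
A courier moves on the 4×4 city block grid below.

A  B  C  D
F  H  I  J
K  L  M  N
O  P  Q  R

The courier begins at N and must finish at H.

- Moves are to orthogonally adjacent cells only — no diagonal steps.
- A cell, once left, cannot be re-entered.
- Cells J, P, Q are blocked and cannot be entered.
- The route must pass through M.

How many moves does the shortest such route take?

3

Any route passes through M somewhere between N and H. Summing Manhattan distances along the two legs (N → M → H) gives a lower bound of 1 + 2 = 3 moves.
A route of 3 moves achieves this: N → M → I → H.
Since 3 matches the lower bound, it is optimal.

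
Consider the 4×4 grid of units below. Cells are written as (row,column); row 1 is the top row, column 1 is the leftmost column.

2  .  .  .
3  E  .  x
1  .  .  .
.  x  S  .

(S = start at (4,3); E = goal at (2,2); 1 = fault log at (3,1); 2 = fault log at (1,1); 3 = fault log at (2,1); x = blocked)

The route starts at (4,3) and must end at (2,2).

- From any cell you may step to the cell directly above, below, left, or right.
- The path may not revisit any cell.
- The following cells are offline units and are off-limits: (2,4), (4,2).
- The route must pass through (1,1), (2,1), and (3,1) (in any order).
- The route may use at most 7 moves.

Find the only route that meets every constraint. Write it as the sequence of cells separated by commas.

(4,3), (3,3), (3,2), (3,1), (2,1), (1,1), (1,2), (2,2)

Any route must reach (1,1), (2,1), and (3,1) and still end at (2,2) within 7 moves, so the order of the required stops is forced.
Route from (4,3): up to (3,3), 2× left (reaching (3,1)), 2× up (reaching (1,1)), right to (1,2), down to (2,2) — 7 moves in all.
Check: all required cells visited; 7 ≤ 7 moves.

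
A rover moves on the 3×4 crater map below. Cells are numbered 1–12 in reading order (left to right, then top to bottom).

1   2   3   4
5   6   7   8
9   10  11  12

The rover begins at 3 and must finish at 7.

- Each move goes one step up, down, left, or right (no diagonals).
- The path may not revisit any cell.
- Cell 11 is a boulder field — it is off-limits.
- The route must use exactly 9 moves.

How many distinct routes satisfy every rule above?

Need simple routes of exactly 9 moves from 3 to 7 (Manhattan distance 1, so 4 moves are spent on a detour and 4 undoing it).
No route satisfies every constraint, so the count is 0.

0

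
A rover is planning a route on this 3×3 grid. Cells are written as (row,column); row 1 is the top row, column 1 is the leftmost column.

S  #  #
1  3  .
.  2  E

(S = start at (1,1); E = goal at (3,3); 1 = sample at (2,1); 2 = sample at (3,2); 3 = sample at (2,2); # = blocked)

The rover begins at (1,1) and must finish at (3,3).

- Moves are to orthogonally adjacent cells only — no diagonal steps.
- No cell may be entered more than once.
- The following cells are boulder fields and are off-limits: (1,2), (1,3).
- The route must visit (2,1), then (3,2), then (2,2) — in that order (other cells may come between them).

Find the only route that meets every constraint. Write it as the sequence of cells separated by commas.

(1,1), (2,1), (3,1), (3,2), (2,2), (2,3), (3,3)

The waypoints must appear in the order (2,1), (3,2), (2,2), with no cell reused.
Route from (1,1): down 2 to (3,1), right 1 to (3,2), up 1 to (2,2), right 1 to (2,3), down 1 to (3,3) — 6 moves in all.
Check: order respected (1 at step 1, 2 at step 3, 3 at step 4).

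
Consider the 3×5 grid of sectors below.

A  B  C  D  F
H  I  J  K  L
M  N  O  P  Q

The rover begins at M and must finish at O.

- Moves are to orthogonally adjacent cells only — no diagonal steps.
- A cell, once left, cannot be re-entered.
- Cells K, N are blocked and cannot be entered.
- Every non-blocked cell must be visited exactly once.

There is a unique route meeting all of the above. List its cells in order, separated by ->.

Need to visit all 13 open cells exactly once, starting at M and ending at O.
Cell P has only two open neighbours (O and Q), so the path must pass straight through it: one of those is the cell it's entered from and the other is where it exits.
Route from M: 2× up (reaching A), right to B, down to I, right to J, up to C, 2× right (reaching F), 2× down (reaching Q), 2× left (reaching O) — 12 moves in all.
Check: all 13 open cells covered.

M -> H -> A -> B -> I -> J -> C -> D -> F -> L -> Q -> P -> O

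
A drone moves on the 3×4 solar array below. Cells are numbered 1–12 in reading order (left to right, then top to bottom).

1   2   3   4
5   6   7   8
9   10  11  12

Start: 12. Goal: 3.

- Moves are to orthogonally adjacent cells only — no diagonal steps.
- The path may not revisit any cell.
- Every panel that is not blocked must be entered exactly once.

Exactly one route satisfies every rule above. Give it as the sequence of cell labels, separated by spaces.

Need to visit all 12 open cells exactly once, starting at 12 and ending at 3.
Cell 9 has only two open neighbours (5 and 10), so the path must pass straight through it: one of those is the cell it's entered from and the other is where it exits.
Route from 12: 3× left (reaching 9), 2× up (reaching 1), right to 2, down to 6, 2× right (reaching 8), up to 4, left to 3 — 11 moves in all.
Check: all 12 open cells covered.

12 11 10 9 5 1 2 6 7 8 4 3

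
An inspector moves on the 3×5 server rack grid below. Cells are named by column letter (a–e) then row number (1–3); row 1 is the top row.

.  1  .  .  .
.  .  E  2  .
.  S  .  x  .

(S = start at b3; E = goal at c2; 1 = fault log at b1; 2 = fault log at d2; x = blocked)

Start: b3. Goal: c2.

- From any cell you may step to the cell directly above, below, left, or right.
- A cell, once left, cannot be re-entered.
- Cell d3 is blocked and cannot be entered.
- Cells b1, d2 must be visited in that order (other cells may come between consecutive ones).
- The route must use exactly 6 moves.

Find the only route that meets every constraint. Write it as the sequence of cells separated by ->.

b3 -> b2 -> b1 -> c1 -> d1 -> d2 -> c2

The waypoints must appear in the order b1, d2, with no cell reused.
Route from b3: up 2 to b1, right 2 to d1, down 1 to d2, left 1 to c2 — 6 moves in all.
Check: order respected (1 at step 2, 2 at step 5); 6 moves as required.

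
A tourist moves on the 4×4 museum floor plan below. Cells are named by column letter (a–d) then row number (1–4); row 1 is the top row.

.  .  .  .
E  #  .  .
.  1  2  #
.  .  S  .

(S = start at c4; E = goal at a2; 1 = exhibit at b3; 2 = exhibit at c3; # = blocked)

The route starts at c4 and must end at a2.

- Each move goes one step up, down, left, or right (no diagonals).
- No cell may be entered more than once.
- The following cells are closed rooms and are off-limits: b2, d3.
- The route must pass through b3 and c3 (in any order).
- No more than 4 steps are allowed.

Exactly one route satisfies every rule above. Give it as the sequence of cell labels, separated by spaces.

The 4-move cap with required stops at b3, c3 leaves no slack for detours.
Route from c4: up 1 to c3, left 2 to a3, up 1 to a2 — 4 moves in all.
Check: all required cells visited; 4 ≤ 4 moves.

c4 c3 b3 a3 a2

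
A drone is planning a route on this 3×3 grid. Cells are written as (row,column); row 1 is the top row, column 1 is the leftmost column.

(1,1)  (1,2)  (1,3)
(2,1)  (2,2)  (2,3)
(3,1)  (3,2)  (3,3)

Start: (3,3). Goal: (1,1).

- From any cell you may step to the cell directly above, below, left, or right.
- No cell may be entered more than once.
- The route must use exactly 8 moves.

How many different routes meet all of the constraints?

2

Need simple routes of exactly 8 moves from (3,3) to (1,1) (Manhattan distance 4, so 2 moves are spent on a detour and 2 undoing it).
Enumerating: (3,3) (2,3) (1,3) (1,2) (2,2) (3,2) (3,1) (2,1) (1,1) | (3,3) (3,2) (3,1) (2,1) (2,2) (2,3) (1,3) (1,2) (1,1).
That gives 2 routes.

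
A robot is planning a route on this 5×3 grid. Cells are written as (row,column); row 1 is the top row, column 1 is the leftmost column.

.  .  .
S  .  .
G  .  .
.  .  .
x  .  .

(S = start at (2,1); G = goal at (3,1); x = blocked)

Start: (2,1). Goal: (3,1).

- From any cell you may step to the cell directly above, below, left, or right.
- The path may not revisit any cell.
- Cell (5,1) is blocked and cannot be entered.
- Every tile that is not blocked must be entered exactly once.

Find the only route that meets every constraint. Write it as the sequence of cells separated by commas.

Need to visit all 14 open cells exactly once, starting at (2,1) and ending at (3,1).
Cell (1,3) has only two open neighbours ((2,3) and (1,2)), so the path must pass straight through it: one of those is the cell it's entered from and the other is where it exits.
Route from (2,1): up 1 to (1,1), right 2 to (1,3), down 1 to (2,3), left 1 to (2,2), down 1 to (3,2), right 1 to (3,3), down 2 to (5,3), left 1 to (5,2), up 1 to (4,2), left 1 to (4,1), up 1 to (3,1) — 13 moves in all.
Check: all 14 open cells covered.

(2,1), (1,1), (1,2), (1,3), (2,3), (2,2), (3,2), (3,3), (4,3), (5,3), (5,2), (4,2), (4,1), (3,1)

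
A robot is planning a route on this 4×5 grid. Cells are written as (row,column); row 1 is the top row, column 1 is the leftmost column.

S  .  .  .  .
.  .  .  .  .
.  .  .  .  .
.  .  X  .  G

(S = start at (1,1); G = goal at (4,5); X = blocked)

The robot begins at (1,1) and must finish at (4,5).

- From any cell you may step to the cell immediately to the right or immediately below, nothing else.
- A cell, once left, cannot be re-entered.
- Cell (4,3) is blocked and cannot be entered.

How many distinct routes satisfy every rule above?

25

A right/down-only route from (1,1) to (4,5) makes exactly 3 down-moves and 4 right-moves in some order.
With no other constraints that would be C(7,3) = 35 routes.
Subtract routes through each blocked cell (inclusion–exclusion for overlaps): − through (4,3): 10 → 25.
That gives 25 routes.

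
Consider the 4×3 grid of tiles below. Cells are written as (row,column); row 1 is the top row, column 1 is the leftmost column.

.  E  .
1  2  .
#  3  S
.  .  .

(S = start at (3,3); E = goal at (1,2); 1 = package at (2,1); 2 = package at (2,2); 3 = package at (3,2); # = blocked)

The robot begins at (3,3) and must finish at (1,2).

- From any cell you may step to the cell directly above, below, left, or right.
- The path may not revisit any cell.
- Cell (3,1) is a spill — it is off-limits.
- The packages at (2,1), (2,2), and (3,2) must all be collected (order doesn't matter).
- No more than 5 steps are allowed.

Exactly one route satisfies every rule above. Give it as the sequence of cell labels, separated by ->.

The 5-move cap with required stops at (2,1), (2,2), (3,2) leaves no slack for detours.
Route from (3,3): left 1 to (3,2), up 1 to (2,2), left 1 to (2,1), up 1 to (1,1), right 1 to (1,2) — 5 moves in all.
Check: all required cells visited; 5 ≤ 5 moves.

(3,3) -> (3,2) -> (2,2) -> (2,1) -> (1,1) -> (1,2)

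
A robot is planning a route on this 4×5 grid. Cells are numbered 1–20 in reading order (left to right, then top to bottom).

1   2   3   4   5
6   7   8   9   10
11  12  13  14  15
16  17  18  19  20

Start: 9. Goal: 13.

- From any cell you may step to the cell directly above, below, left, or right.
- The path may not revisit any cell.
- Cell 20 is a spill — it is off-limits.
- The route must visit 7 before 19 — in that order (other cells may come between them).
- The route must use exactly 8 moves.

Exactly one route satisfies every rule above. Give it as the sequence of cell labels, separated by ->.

9 -> 8 -> 7 -> 12 -> 17 -> 18 -> 19 -> 14 -> 13

The waypoints must appear in the order 7, 19, with no cell reused.
Route from 9: left 2 to 7, down 2 to 17, right 2 to 19, up 1 to 14, left 1 to 13 — 8 moves in all.
Check: order respected (7 at step 2, 19 at step 6); 8 moves as required.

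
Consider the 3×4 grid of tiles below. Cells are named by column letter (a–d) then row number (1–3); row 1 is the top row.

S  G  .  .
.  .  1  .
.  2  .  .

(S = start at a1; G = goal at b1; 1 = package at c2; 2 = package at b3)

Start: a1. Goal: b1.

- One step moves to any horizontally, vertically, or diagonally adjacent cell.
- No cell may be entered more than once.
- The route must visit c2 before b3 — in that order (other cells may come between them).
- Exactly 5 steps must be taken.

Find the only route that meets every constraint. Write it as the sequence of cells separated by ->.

a1 -> b2 -> c2 -> b3 -> a2 -> b1

The waypoints must appear in the order c2, b3, with no cell reused.
Route from a1: down-right to b2, right to c2, down-left to b3, up-left to a2, up-right to b1 — 5 moves in all.
Check: order respected (1 at step 2, 2 at step 3); 5 moves as required.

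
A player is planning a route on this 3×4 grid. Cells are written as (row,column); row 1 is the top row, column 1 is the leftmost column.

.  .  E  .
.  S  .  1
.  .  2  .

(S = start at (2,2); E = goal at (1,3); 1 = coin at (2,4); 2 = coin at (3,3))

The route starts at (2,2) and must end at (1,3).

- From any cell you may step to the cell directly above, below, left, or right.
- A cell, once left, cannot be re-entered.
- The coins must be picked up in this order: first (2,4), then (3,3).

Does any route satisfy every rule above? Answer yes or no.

One route that works: (2,2) → (2,3) → (2,4) → (3,4) → (3,3) → (3,2) → (3,1) → (2,1) → (1,1) → (1,2) → (1,3).

yes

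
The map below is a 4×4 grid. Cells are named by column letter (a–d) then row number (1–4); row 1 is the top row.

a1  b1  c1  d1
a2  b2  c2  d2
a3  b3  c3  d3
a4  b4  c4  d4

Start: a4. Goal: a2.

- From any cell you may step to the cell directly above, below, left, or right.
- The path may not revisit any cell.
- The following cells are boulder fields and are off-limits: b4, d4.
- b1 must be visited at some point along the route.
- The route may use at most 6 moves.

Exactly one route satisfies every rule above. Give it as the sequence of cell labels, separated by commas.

a4, a3, b3, b2, b1, a1, a2

Any route must reach b1 and still end at a2 within 6 moves, so the order of the required stops is forced.
Route from a4: up 1 to a3, right 1 to b3, up 2 to b1, left 1 to a1, down 1 to a2 — 6 moves in all.
Check: all required cells visited; 6 ≤ 6 moves.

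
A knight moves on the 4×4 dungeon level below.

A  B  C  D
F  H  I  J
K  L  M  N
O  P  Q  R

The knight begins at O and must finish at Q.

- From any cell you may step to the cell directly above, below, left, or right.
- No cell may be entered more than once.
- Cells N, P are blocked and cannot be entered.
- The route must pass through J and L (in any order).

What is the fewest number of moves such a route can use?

10

Any route passes through J and L in some order between O and Q. Summing Manhattan distances along each leg and taking the cheapest ordering (O → L → J → Q) gives a lower bound of 2 + 3 + 3 = 8 moves.
The shortest route satisfying every rule uses 10 moves: O → K → L → H → B → C → D → J → I → M → Q.
The bound of 8 isn't tight here; checking systematically, no route of length 8 through 9 satisfies every constraint, so 10 is the minimum.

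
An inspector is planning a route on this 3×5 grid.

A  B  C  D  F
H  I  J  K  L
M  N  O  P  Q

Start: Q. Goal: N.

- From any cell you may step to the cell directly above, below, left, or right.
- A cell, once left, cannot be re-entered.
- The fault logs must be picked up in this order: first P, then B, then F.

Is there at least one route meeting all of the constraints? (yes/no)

Ignoring the required order, 18 revisit-free routes from Q to N pass through all of P, B, and F; the waypoint orders that occur are P → F → B (11); F → P → B (5); F → B → P (2) — never P → B → F.

no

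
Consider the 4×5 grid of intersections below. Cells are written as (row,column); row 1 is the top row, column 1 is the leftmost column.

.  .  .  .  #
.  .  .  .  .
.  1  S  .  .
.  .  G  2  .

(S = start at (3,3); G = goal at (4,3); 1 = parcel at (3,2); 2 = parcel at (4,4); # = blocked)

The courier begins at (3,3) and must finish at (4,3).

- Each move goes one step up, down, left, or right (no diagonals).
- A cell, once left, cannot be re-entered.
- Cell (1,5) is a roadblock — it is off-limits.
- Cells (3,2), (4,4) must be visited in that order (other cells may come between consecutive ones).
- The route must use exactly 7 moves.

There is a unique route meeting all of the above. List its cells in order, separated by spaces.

(3,3) (3,2) (2,2) (2,3) (2,4) (3,4) (4,4) (4,3)

The waypoints must appear in the order (3,2), (4,4), with no cell reused.
Route from (3,3): left to (3,2), up to (2,2), 2× right (reaching (2,4)), 2× down (reaching (4,4)), left to (4,3) — 7 moves in all.
Check: order respected (1 at step 1, 2 at step 6); 7 moves as required.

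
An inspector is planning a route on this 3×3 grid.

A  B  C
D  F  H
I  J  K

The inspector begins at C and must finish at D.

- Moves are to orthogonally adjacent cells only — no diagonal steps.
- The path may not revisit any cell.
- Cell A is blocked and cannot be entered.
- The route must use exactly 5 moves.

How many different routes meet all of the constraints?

4

Need simple routes of exactly 5 moves from C to D (Manhattan distance 3, so 1 moves are spent on a detour and 1 undoing it).
Enumerating: C H K J F D | C H K J I D | C H F J I D | C B F J I D.
That gives 4 routes.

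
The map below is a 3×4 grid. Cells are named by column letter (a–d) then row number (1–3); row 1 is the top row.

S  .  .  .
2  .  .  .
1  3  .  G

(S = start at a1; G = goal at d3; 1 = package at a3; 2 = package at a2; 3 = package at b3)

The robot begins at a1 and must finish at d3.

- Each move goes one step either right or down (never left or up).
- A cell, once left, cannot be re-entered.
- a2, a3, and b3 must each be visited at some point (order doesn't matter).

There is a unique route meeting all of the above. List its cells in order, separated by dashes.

Moves only go right or down, so the column and row indices never decrease.
Route from a1: down 2 to a3, right 3 to d3 — 5 moves in all.
Check: all required cells visited.

a1 - a2 - a3 - b3 - c3 - d3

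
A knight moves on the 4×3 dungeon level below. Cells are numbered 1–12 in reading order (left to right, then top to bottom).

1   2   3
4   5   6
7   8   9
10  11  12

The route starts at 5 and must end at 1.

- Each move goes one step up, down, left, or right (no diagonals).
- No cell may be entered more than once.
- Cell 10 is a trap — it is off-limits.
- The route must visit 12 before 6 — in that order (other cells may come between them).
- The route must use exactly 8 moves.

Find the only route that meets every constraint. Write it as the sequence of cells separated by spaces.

The waypoints must appear in the order 12, 6, with no cell reused.
Route from 5: 2× down (reaching 11), right to 12, 3× up (reaching 3), 2× left (reaching 1) — 8 moves in all.
Check: order respected (12 at step 3, 6 at step 5); 8 moves as required.

5 8 11 12 9 6 3 2 1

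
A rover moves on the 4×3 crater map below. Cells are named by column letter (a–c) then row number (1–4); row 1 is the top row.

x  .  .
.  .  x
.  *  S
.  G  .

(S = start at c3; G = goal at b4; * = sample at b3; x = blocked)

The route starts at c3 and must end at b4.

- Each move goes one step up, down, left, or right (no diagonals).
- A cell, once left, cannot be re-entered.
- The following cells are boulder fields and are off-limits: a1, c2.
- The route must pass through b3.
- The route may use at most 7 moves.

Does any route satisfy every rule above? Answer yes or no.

yes

One route that works: c3 → b3 → b4.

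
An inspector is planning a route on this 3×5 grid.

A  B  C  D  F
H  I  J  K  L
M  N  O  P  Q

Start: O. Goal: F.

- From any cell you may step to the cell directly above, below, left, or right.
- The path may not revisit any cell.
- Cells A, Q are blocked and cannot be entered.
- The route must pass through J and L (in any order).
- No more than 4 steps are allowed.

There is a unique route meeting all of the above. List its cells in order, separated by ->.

O -> J -> K -> L -> F

The budget equals the shortest possible length, so every move has to be on a shortest route through the required cells.
Route from O: up 1 to J, right 2 to L, up 1 to F — 4 moves in all.
Check: all required cells visited; 4 ≤ 4 moves.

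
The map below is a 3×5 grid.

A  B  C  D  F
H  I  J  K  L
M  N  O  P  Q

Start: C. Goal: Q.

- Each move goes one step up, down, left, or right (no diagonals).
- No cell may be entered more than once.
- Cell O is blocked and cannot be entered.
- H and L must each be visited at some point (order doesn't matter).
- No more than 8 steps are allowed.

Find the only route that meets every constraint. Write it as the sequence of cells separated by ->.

C -> B -> A -> H -> I -> J -> K -> L -> Q

The budget equals the shortest possible length, so every move has to be on a shortest route through the required cells.
Route from C: left 2 to A, down 1 to H, right 4 to L, down 1 to Q — 8 moves in all.
Check: all required cells visited; 8 ≤ 8 moves.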